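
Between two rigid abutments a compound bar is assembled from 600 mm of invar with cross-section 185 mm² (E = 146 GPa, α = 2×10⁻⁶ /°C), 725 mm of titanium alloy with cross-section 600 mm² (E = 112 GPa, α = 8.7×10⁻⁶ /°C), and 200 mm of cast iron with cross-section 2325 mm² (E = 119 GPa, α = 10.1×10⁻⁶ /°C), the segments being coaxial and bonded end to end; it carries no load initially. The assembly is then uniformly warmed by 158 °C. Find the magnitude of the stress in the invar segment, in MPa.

If the supports were absent, the total length change would be Σ αᵢΔT Lᵢ = 2×10⁻⁶×158×600 + 8.7×10⁻⁶×158×725 + 10.1×10⁻⁶×158×200 = 1.505 mm.
Since the ends are fixed, an axial force P builds up, equal in every segment, with P · Σ Lᵢ/(AᵢEᵢ) = δ_free.
Σ Lᵢ/(AᵢEᵢ) = 600/(185×146×10³) + 725/(600×112×10³) + 200/(2325×119×10³) = 3.373×10⁻⁵ mm/N.
So P = 1.505 / 3.373×10⁻⁵ = 44.64 kN, compressive.
σ_{invar} = P / A = 44640 / 185 = 241.3 MPa.

σ ≈ 241 MPa (compressive)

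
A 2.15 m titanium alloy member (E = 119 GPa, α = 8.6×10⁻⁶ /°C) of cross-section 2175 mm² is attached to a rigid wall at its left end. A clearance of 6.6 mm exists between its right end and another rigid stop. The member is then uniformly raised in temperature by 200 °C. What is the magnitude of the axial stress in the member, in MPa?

σ ≈ 0 MPa

Unrestrained expansion: δ_free = αΔT L = 8.6×10⁻⁶ × 200 × 2150 = 3.698 mm.
Since δ_free = 3.7 mm is less than the 6.6 mm gap, the member never touches the wall. No axial force develops.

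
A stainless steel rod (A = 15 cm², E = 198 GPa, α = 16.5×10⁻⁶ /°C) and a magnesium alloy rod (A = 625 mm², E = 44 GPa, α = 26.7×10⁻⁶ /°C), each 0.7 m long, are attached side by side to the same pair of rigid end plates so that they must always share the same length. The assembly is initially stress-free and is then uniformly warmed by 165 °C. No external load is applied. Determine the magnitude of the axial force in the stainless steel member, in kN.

P ≈ 42.4 kN (tensile in the stainless steel)

Both members must finish at the same length. With the larger α, the magnesium alloy tends to over-expand; the plates restrain it, putting the magnesium alloy in compression and the stainless steel in tension. With no external load the two internal forces are equal and opposite, magnitude P.
Setting the final lengths equal and cancelling L: (α₁ − α₂)ΔT = P/(A₁E₁) + P/(A₂E₂).
|α₁ − α₂|·ΔT = 10.2×10⁻⁶ × 165 = 0.001683.
1/(A₁E₁) + 1/(A₂E₂) = 1/(1500×198×10³) + 1/(625×44×10³) = 3.973×10⁻⁸ N⁻¹.
P = 0.001683 / 3.973×10⁻⁸ = 42360 N = 42.36 kN.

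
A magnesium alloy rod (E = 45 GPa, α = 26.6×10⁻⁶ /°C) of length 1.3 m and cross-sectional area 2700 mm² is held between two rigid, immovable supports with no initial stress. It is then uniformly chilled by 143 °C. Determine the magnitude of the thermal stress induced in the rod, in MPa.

The supports are rigid, so the total axial strain is zero. The restrained thermal strain is ε = αΔT = 26.6×10⁻⁶ × 143 = 3803.8×10⁻⁶.
Hence σ = E·αΔT = 45×10³ × 3803.8×10⁻⁶ = 171.2 MPa, tensile.

σ ≈ 171 MPa (tensile)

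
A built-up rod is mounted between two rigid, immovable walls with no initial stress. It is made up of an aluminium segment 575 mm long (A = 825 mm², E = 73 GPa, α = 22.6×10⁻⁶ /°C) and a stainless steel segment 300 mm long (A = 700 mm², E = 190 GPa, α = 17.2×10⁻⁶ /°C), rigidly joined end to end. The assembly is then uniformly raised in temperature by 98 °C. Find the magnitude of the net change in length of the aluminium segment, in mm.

|ΔL| ≈ 0.166 mm

If the supports were absent, the total length change would be Σ αᵢΔT Lᵢ = 22.6×10⁻⁶×98×575 + 17.2×10⁻⁶×98×300 = 1.779 mm.
The walls prevent any net length change, so an axial force P (same in every segment) develops. Compatibility: P · Σ Lᵢ/(AᵢEᵢ) = δ_free.
Σ Lᵢ/(AᵢEᵢ) = 575/(825×73×10³) + 300/(700×190×10³) = 1.18×10⁻⁵ mm/N.
So P = 1.779 / 1.18×10⁻⁵ = 150.7 kN, compressive.
For the aluminium segment, free thermal change = 22.6×10⁻⁶×98×575 = 1.274 mm and elastic change from P = 150700×575/(825×73×10³) = 1.439 mm; these oppose, so the net change is 0.166 mm (segment shortens).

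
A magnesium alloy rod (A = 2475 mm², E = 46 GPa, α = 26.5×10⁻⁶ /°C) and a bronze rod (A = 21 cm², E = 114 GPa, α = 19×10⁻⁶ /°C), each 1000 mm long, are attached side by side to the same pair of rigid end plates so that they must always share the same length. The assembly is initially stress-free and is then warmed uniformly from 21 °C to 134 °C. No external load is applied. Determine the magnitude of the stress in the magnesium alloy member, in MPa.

σ ≈ 26.4 MPa (compressive)

The magnesium alloy has the larger α, so on heating it would change length more than the bronze if both were free. The rigid plates force a common final length, so the magnesium alloy is put into compression and the bronze into tension, with equal and opposite forces P (no external load).
Setting the final lengths equal and cancelling L: (α₁ − α₂)ΔT = P/(A₁E₁) + P/(A₂E₂).
|α₁ − α₂|·ΔT = 7.5×10⁻⁶ × 113 = 0.0008475.
1/(A₁E₁) + 1/(A₂E₂) = 1/(2475×46×10³) + 1/(2100×114×10³) = 1.296×10⁻⁸ N⁻¹.
P = 0.0008475 / 1.296×10⁻⁸ = 65390 N = 65.39 kN.
σ_{magnesium alloy} = P/A₁ = 65390/2475 = 26.42 MPa, compressive.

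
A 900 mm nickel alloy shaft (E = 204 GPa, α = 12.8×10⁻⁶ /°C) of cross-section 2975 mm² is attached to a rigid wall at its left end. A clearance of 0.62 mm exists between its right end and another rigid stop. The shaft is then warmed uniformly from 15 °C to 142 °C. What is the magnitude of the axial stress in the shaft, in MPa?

σ ≈ 191 MPa (compressive)

If the wall were absent the shaft would grow by αΔT L = 12.8×10⁻⁶ × 127 × 900 = 1.463 mm.
The gap closes (δ_free > 0.62 mm) and the wall then resists a further 1.463 − 0.62 = 0.843 mm of expansion.
That suppressed elongation corresponds to σ = E·Δ/L = 204×10³ × 0.843/900 = 191.1 MPa.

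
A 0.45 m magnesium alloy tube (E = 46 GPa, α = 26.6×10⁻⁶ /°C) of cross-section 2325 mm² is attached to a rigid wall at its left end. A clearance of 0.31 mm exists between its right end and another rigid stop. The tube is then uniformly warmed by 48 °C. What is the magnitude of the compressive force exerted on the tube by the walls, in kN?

P ≈ 62.9 kN

If the wall were absent the tube would grow by αΔT L = 26.6×10⁻⁶ × 48 × 450 = 0.5746 mm.
This exceeds the 0.31 mm gap, so the wall pushes back. The portion of expansion that must be recovered elastically is δ_free − gap = 0.5746 − 0.31 = 0.2646 mm.
Compatibility: PL/(AE) = 0.2646 mm, so σ = P/A = E × (0.2646/450) = 27.04 MPa.
Force on the wall = σA = 27.04 × 2325 mm² = 62.88 kN.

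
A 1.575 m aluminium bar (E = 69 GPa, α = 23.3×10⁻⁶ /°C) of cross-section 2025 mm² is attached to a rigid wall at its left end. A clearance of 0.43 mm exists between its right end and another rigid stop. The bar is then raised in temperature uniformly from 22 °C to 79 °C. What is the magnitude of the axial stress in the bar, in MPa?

Unrestrained expansion: δ_free = αΔT L = 23.3×10⁻⁶ × 57 × 1575 = 2.092 mm.
This exceeds the 0.43 mm gap, so the wall pushes back. The portion of expansion that must be recovered elastically is δ_free − gap = 2.092 − 0.43 = 1.662 mm.
That suppressed elongation corresponds to σ = E·Δ/L = 69×10³ × 1.662/1575 = 72.8 MPa.

σ ≈ 72.8 MPa (compressive)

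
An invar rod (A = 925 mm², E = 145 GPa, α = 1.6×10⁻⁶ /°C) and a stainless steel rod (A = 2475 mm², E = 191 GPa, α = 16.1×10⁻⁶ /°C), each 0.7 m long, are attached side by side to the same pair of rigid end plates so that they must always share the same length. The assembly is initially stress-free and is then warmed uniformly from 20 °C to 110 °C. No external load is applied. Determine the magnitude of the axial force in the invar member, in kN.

Equilibrium of a rigid end plate with no external load gives equal and opposite internal forces ±P in the two members. Since α_{stainless steel} > α_{invar}, heating drives the stainless steel into compression and the invar into tension.
Compatibility of the two members (thermal + elastic change equal): (α₁ − α₂)ΔT = P·[1/(A₁E₁) + 1/(A₂E₂)].
|α₁ − α₂|·ΔT = 14.5×10⁻⁶ × 90 = 0.001305.
1/(A₁E₁) + 1/(A₂E₂) = 1/(925×145×10³) + 1/(2475×191×10³) = 9.571×10⁻⁹ N⁻¹.
P = 0.001305 / 9.571×10⁻⁹ = 136300 N = 136.3 kN.

P ≈ 136 kN (tensile in the invar)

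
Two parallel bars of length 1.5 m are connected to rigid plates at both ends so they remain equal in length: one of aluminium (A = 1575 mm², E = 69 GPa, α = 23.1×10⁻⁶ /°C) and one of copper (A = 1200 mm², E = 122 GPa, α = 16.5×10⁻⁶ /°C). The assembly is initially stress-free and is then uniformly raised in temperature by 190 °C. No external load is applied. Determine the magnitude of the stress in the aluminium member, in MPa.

σ ≈ 49.7 MPa (compressive)

Both members must finish at the same length. With the larger α, the aluminium tends to over-expand; the plates restrain it, putting the aluminium in compression and the copper in tension. With no external load the two internal forces are equal and opposite, magnitude P.
Compatibility of the two members (thermal + elastic change equal): (α₁ − α₂)ΔT = P·[1/(A₁E₁) + 1/(A₂E₂)].
|α₁ − α₂|·ΔT = 6.6×10⁻⁶ × 190 = 0.001254.
1/(A₁E₁) + 1/(A₂E₂) = 1/(1575×69×10³) + 1/(1200×122×10³) = 1.603×10⁻⁸ N⁻¹.
P = 0.001254 / 1.603×10⁻⁸ = 78220 N = 78.22 kN.
σ_{aluminium} = P/A₁ = 78220/1575 = 49.66 MPa, compressive.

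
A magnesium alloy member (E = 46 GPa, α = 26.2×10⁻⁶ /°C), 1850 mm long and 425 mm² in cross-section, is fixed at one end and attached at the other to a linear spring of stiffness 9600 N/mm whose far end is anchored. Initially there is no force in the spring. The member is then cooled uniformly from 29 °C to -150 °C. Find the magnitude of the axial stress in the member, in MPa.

If the spring were absent the member would shorten by αΔT L = 26.2×10⁻⁶ × 179 × 1850 = 8.676 mm.
Let P be the tensile force in the spring. The member extends elastically by PL/(AE) and the spring stretches by P/k; together these equal δ_free.
P [ L/(AE) + 1/k ] = δ_free → P [ 1850/(425×46×10³) + 1/(9600) ] = 8.676.
P = 8.676 / 0.0001988 = 43640 N.
σ = P/A = 43640/425 = 102.7 MPa.

σ ≈ 103 MPa (tensile)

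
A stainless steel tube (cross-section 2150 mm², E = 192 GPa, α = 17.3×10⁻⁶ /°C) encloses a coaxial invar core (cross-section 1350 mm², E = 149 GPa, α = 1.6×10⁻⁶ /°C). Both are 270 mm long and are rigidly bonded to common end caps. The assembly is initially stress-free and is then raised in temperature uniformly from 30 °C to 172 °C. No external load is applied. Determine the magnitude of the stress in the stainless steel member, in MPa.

σ ≈ 140 MPa (compressive)

Equilibrium of a rigid end plate with no external load gives equal and opposite internal forces ±P in the two members. Since α_{stainless steel} > α_{invar}, heating drives the stainless steel into compression and the invar into tension.
Compatibility of the two members (thermal + elastic change equal): (α₁ − α₂)ΔT = P·[1/(A₁E₁) + 1/(A₂E₂)].
|α₁ − α₂|·ΔT = 15.7×10⁻⁶ × 142 = 0.002229.
1/(A₁E₁) + 1/(A₂E₂) = 1/(2150×192×10³) + 1/(1350×149×10³) = 7.394×10⁻⁹ N⁻¹.
P = 0.002229 / 7.394×10⁻⁹ = 301500 N = 301.5 kN.
σ_{stainless steel} = P/A₁ = 301500/2150 = 140.2 MPa, compressive.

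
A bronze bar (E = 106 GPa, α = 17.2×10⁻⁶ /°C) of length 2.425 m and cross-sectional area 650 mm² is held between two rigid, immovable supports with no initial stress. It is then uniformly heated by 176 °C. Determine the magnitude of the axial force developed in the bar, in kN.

With zero net strain, σ = E·αΔT = 106 GPa × 17.2×10⁻⁶ × 176 = 320.9 MPa.
P = AEαΔT = 650 × 106×10³ × 17.2×10⁻⁶ × 176 = 208.6 kN (compressive).

P ≈ 209 kN (compressive)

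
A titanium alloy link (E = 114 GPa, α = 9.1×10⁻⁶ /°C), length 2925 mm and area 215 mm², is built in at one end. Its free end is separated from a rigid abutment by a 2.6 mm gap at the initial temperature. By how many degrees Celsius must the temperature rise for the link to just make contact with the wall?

The gap closes when αΔT L = 2.6 mm, since the link is still unstressed at that instant.
So ΔT = g/(αL) = 2.6/(9.1×10⁻⁶ × 2925) = 97.68 °C.

ΔT ≈ 97.7 °C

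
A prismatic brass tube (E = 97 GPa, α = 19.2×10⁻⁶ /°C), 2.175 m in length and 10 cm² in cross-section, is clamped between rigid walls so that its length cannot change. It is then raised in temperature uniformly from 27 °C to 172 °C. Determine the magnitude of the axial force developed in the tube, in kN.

Full restraint means ε = 0, so the stress is σ = EαΔT = 97×10³ × 19.2×10⁻⁶ × 145 = 270 MPa.
P = AEαΔT = 1000 × 97×10³ × 19.2×10⁻⁶ × 145 = 270 kN (compressive).

P ≈ 270 kN (compressive)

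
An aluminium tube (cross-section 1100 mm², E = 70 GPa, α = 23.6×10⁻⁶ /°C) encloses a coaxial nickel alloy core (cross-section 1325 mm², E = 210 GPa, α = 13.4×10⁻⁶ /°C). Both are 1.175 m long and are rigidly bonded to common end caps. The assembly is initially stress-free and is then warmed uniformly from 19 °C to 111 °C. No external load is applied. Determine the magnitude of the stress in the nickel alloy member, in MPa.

σ ≈ 42.7 MPa (tensile)

The aluminium has the larger α, so on heating it would change length more than the nickel alloy if both were free. The rigid plates force a common final length, so the aluminium is put into compression and the nickel alloy into tension, with equal and opposite forces P (no external load).
Setting the final lengths equal and cancelling L: (α₁ − α₂)ΔT = P/(A₁E₁) + P/(A₂E₂).
|α₁ − α₂|·ΔT = 10.2×10⁻⁶ × 92 = 0.0009384.
1/(A₁E₁) + 1/(A₂E₂) = 1/(1100×70×10³) + 1/(1325×210×10³) = 1.658×10⁻⁸ N⁻¹.
P = 0.0009384 / 1.658×10⁻⁸ = 56600 N = 56.6 kN.
σ_{nickel alloy} = P/A₂ = 56600/1325 = 42.71 MPa, tensile.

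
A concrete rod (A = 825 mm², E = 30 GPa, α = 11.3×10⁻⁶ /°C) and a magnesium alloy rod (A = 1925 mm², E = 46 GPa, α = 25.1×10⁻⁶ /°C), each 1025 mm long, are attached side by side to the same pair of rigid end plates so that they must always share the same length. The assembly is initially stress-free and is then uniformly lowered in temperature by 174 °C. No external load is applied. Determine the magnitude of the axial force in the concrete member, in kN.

P ≈ 46.4 kN (compressive in the concrete)

Both members must finish at the same length. With the larger α, the magnesium alloy tends to over-contract; the plates restrain it, putting the magnesium alloy in tension and the concrete in compression. With no external load the two internal forces are equal and opposite, magnitude P.
Setting the final lengths equal and cancelling L: (α₁ − α₂)ΔT = P/(A₁E₁) + P/(A₂E₂).
|α₁ − α₂|·ΔT = 13.8×10⁻⁶ × 174 = 0.002401.
1/(A₁E₁) + 1/(A₂E₂) = 1/(825×30×10³) + 1/(1925×46×10³) = 5.17×10⁻⁸ N⁻¹.
So P = 0.002401 / 5.17×10⁻⁸ = 46.45 kN.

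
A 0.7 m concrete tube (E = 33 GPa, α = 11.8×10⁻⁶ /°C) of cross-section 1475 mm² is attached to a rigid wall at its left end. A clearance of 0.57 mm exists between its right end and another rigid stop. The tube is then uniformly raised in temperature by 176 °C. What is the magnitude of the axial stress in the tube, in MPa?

σ ≈ 41.7 MPa (compressive)

Unrestrained expansion: δ_free = αΔT L = 11.8×10⁻⁶ × 176 × 700 = 1.454 mm.
The gap closes (δ_free > 0.57 mm) and the wall then resists a further 1.454 − 0.57 = 0.8838 mm of expansion.
So σ = E(δ_free − g)/L = 33×10³ × 0.8838/700 = 41.66 MPa.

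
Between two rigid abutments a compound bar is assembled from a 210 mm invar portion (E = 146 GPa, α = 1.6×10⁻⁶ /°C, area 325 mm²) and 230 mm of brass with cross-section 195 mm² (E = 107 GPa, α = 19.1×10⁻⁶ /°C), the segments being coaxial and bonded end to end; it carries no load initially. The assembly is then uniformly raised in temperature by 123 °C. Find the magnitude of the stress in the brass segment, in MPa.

σ ≈ 193 MPa (compressive)

With the walls removed the bar would change length by δ_free = Σ αᵢΔT Lᵢ = 1.6×10⁻⁶×123×210 + 19.1×10⁻⁶×123×230 = 0.5817 mm.
The walls prevent any net length change, so an axial force P (same in every segment) develops. Compatibility: P · Σ Lᵢ/(AᵢEᵢ) = δ_free.
The series flexibility is Σ Lᵢ/(AᵢEᵢ) = 210/(325×146×10³) + 230/(195×107×10³) = 1.545×10⁻⁵ mm/N.
Hence P = δ_free / Σ(L/AE) = 0.5817/1.545×10⁻⁵ = 37.65 kN (compressive).
σ_{brass} = P / A = 37650 / 195 = 193.1 MPa.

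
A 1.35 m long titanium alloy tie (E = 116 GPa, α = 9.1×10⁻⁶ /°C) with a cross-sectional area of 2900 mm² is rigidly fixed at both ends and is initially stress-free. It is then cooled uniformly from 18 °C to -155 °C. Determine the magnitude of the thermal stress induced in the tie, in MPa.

The supports are rigid, so the total axial strain is zero. The restrained thermal strain is ε = αΔT = 9.1×10⁻⁶ × 173 = 1574.3×10⁻⁶.
Hence σ = E·αΔT = 116×10³ × 1574.3×10⁻⁶ = 182.6 MPa, tensile.

σ ≈ 183 MPa (tensile)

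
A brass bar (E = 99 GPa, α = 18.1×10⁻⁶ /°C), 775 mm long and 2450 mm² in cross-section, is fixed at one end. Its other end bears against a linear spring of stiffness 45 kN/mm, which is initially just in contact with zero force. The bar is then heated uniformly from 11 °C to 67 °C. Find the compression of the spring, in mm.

Free thermal expansion: δ_free = αΔT L = 18.1×10⁻⁶ × 56 × 775 = 0.7855 mm.
With a force P in the spring, the elastic change of the bar is PL/(AE) and that of the spring is P/k; compatibility requires their sum to equal δ_free.
P [ L/(AE) + 1/k ] = δ_free → P [ 775/(2450×99×10³) + 1/(45×10³) ] = 0.7855.
P = 0.7855 / 2.542×10⁻⁵ = 30910 N.
Spring compression = P/k = 30910/(45×10³) = 0.6868 mm.

δ ≈ 0.687 mm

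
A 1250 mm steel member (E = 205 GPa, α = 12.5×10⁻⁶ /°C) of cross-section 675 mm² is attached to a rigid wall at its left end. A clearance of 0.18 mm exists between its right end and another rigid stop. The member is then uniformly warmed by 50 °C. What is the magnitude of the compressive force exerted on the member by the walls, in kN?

If the wall were absent the member would grow by αΔT L = 12.5×10⁻⁶ × 50 × 1250 = 0.7812 mm.
The gap closes (δ_free > 0.18 mm) and the wall then resists a further 0.7812 − 0.18 = 0.6012 mm of expansion.
Compatibility: PL/(AE) = 0.6012 mm, so σ = P/A = E × (0.6012/1250) = 98.6 MPa.
P = σA = 98.6 × 675 = 66.56 kN.

P ≈ 66.6 kN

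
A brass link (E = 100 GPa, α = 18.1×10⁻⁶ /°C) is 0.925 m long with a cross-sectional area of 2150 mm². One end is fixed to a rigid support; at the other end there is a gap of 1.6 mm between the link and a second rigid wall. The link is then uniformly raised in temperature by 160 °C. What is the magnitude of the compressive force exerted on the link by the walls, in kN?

P ≈ 251 kN

Free thermal elongation = αΔT L = 18.1×10⁻⁶ × 160 × 925 = 2.679 mm.
After closing the 1.6 mm clearance, 2.679 − 1.6 = 1.079 mm of expansion remains to be suppressed by the wall.
That suppressed elongation corresponds to σ = E·Δ/L = 100×10³ × 1.079/925 = 116.6 MPa.
Force on the wall = σA = 116.6 × 2150 mm² = 250.7 kN.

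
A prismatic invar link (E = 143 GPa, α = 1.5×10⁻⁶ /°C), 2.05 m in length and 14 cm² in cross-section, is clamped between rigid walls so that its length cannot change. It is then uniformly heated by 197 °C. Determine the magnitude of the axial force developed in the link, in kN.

Full restraint means ε = 0, so the stress is σ = EαΔT = 143×10³ × 1.5×10⁻⁶ × 197 = 42.26 MPa.
Then P = σA = 42.26 × 1400 mm² = 59.16 kN, compressive.

P ≈ 59.2 kN (compressive)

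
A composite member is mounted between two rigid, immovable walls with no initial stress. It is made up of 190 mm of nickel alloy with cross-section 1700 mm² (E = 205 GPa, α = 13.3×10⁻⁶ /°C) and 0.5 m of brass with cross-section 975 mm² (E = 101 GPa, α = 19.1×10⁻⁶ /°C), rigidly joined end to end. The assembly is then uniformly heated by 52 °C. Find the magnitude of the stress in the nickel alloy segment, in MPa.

With the walls removed the bar would change length by δ_free = Σ αᵢΔT Lᵢ = 13.3×10⁻⁶×52×190 + 19.1×10⁻⁶×52×500 = 0.628 mm.
Since the ends are fixed, an axial force P builds up, equal in every segment, with P · Σ Lᵢ/(AᵢEᵢ) = δ_free.
The series flexibility is Σ Lᵢ/(AᵢEᵢ) = 190/(1700×205×10³) + 500/(975×101×10³) = 5.623×10⁻⁶ mm/N.
P = 0.628 / 5.623×10⁻⁶ = 111700 N = 111.7 kN, compressive.
σ_{nickel alloy} = P / A = 111700 / 1700 = 65.7 MPa.

σ ≈ 65.7 MPa (compressive)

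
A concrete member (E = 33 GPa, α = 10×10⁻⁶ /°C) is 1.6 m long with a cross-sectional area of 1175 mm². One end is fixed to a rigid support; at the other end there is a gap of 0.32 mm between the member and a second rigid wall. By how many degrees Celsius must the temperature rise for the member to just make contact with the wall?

Contact occurs when the free expansion equals the gap: αΔT L = 0.32 mm.
ΔT = 0.32 / (10×10⁻⁶ × 1600) = 20 °C.

ΔT ≈ 20 °C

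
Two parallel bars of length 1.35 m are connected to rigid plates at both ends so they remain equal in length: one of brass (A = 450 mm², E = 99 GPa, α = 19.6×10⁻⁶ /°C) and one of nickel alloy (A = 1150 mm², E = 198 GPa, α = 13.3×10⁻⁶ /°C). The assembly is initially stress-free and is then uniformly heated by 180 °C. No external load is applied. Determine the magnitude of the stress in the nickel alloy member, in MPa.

The brass has the larger α, so on heating it would change length more than the nickel alloy if both were free. The rigid plates force a common final length, so the brass is put into compression and the nickel alloy into tension, with equal and opposite forces P (no external load).
Compatibility of the two members (thermal + elastic change equal): (α₁ − α₂)ΔT = P·[1/(A₁E₁) + 1/(A₂E₂)].
|α₁ − α₂|·ΔT = 6.3×10⁻⁶ × 180 = 0.001134.
1/(A₁E₁) + 1/(A₂E₂) = 1/(450×99×10³) + 1/(1150×198×10³) = 2.684×10⁻⁸ N⁻¹.
So P = 0.001134 / 2.684×10⁻⁸ = 42.25 kN.
σ_{nickel alloy} = P/A₂ = 42250/1150 = 36.74 MPa, tensile.

σ ≈ 36.7 MPa (tensile)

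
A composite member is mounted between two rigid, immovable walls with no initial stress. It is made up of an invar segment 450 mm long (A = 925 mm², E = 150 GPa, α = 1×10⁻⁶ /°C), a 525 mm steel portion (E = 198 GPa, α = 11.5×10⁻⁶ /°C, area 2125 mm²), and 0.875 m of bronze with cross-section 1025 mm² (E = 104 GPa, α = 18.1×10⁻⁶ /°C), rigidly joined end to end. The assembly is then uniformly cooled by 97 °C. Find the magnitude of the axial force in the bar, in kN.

P ≈ 171 kN (tensile)

If the supports were absent, the total length change would be Σ αᵢΔT Lᵢ = 1×10⁻⁶×97×450 + 11.5×10⁻⁶×97×525 + 18.1×10⁻⁶×97×875 = 2.166 mm.
The rigid supports impose zero overall length change; the single axial force P common to all segments must satisfy P Σ Lᵢ/(AᵢEᵢ) = δ_free.
The series flexibility is Σ Lᵢ/(AᵢEᵢ) = 450/(925×150×10³) + 525/(2125×198×10³) + 875/(1025×104×10³) = 1.27×10⁻⁵ mm/N.
Hence P = δ_free / Σ(L/AE) = 2.166/1.27×10⁻⁵ = 170.5 kN (tensile).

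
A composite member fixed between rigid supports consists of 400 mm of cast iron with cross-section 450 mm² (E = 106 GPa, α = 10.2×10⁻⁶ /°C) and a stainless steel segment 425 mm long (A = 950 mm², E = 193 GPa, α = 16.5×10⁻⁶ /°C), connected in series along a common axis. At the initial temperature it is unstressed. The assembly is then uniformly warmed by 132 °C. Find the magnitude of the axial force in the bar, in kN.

P ≈ 137 kN (compressive)

If the supports were absent, the total length change would be Σ αᵢΔT Lᵢ = 10.2×10⁻⁶×132×400 + 16.5×10⁻⁶×132×425 = 1.464 mm.
The rigid supports impose zero overall length change; the single axial force P common to all segments must satisfy P Σ Lᵢ/(AᵢEᵢ) = δ_free.
The series flexibility is Σ Lᵢ/(AᵢEᵢ) = 400/(450×106×10³) + 425/(950×193×10³) = 1.07×10⁻⁵ mm/N.
P = 1.464 / 1.07×10⁻⁵ = 136800 N = 136.8 kN, compressive.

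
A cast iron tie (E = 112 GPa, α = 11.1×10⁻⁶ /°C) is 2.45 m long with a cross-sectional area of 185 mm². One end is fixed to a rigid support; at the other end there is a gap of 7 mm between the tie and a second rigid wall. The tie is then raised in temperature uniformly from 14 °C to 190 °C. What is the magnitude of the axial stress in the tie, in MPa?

Unrestrained expansion: δ_free = αΔT L = 11.1×10⁻⁶ × 176 × 2450 = 4.786 mm.
Since δ_free = 4.79 mm is less than the 7 mm gap, the tie never touches the wall. No axial force develops.

σ ≈ 0 MPa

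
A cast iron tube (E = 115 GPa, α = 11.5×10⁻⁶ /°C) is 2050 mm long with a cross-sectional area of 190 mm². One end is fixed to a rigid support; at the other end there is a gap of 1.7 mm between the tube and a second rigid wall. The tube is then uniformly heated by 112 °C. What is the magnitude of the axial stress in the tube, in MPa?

If the wall were absent the tube would grow by αΔT L = 11.5×10⁻⁶ × 112 × 2050 = 2.64 mm.
After closing the 1.7 mm clearance, 2.64 − 1.7 = 0.9404 mm of expansion remains to be suppressed by the wall.
Compatibility: PL/(AE) = 0.9404 mm, so σ = P/A = E × (0.9404/2050) = 52.75 MPa.

σ ≈ 52.8 MPa (compressive)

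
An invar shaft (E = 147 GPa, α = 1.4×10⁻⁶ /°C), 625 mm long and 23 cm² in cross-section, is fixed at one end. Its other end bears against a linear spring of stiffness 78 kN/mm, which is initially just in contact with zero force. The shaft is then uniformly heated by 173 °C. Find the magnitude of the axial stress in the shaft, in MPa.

Free thermal expansion: δ_free = αΔT L = 1.4×10⁻⁶ × 173 × 625 = 0.1514 mm.
With a force P in the spring, the elastic change of the shaft is PL/(AE) and that of the spring is P/k; compatibility requires their sum to equal δ_free.
So P = δ_free / [L/(AE) + 1/k] = 0.1514 / [ 625/(2300×147×10³) + 1/(78×10³) ].
P = 0.1514 / 1.467×10⁻⁵ = 10320 N.
σ = P/A = 10320/2300 = 4.487 MPa.

σ ≈ 4.49 MPa (compressive)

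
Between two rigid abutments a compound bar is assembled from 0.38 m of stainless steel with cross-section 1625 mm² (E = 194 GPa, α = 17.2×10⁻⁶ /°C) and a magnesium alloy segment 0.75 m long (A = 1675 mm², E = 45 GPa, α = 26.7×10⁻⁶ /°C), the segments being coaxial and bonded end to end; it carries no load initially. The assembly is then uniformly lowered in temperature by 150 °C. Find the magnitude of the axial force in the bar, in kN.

P ≈ 357 kN (tensile)

With the walls removed the bar would change length by δ_free = Σ αᵢΔT Lᵢ = 17.2×10⁻⁶×150×380 + 26.7×10⁻⁶×150×750 = 3.984 mm.
The walls prevent any net length change, so an axial force P (same in every segment) develops. Compatibility: P · Σ Lᵢ/(AᵢEᵢ) = δ_free.
The series flexibility is Σ Lᵢ/(AᵢEᵢ) = 380/(1625×194×10³) + 750/(1675×45×10³) = 1.116×10⁻⁵ mm/N.
So P = 3.984 / 1.116×10⁻⁵ = 357.1 kN, tensile.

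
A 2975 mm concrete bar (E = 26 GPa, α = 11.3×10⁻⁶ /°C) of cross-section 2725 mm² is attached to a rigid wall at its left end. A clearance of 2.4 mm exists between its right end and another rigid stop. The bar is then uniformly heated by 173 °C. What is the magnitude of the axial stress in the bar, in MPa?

σ ≈ 29.9 MPa (compressive)

Unrestrained expansion: δ_free = αΔT L = 11.3×10⁻⁶ × 173 × 2975 = 5.816 mm.
The gap closes (δ_free > 2.4 mm) and the wall then resists a further 5.816 − 2.4 = 3.416 mm of expansion.
Compatibility: PL/(AE) = 3.416 mm, so σ = P/A = E × (3.416/2975) = 29.85 MPa.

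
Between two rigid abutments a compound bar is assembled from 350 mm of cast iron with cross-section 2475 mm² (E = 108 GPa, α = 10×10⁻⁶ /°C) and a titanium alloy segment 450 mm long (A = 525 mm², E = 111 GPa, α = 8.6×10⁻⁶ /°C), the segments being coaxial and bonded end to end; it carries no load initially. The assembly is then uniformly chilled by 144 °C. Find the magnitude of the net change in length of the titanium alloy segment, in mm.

|ΔL| ≈ 0.35 mm

Free thermal contraction of the whole bar: Σ αᵢΔT Lᵢ = 10×10⁻⁶×144×350 + 8.6×10⁻⁶×144×450 = 1.061 mm.
Since the ends are fixed, an axial force P builds up, equal in every segment, with P · Σ Lᵢ/(AᵢEᵢ) = δ_free.
The series flexibility is Σ Lᵢ/(AᵢEᵢ) = 350/(2475×108×10³) + 450/(525×111×10³) = 9.031×10⁻⁶ mm/N.
Hence P = δ_free / Σ(L/AE) = 1.061/9.031×10⁻⁶ = 117.5 kN (tensile).
For the titanium alloy segment, free thermal change = 8.6×10⁻⁶×144×450 = 0.5573 mm and elastic change from P = 117500×450/(525×111×10³) = 0.9074 mm; these oppose, so the net change is 0.35 mm (segment lengthens).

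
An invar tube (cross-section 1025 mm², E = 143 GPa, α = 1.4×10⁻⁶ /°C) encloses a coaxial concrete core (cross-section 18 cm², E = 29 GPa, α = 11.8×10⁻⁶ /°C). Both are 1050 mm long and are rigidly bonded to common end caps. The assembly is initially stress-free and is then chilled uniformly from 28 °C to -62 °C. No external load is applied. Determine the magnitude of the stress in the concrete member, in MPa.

Both members must finish at the same length. With the larger α, the concrete tends to over-contract; the plates restrain it, putting the concrete in tension and the invar in compression. With no external load the two internal forces are equal and opposite, magnitude P.
Equating the net (thermal + elastic) strains gives |α₁ − α₂|·ΔT = P·[1/(A₁E₁) + 1/(A₂E₂)].
|α₁ − α₂|·ΔT = 10.4×10⁻⁶ × 90 = 0.000936.
1/(A₁E₁) + 1/(A₂E₂) = 1/(1025×143×10³) + 1/(1800×29×10³) = 2.598×10⁻⁸ N⁻¹.
So P = 0.000936 / 2.598×10⁻⁸ = 36.03 kN.
σ_{concrete} = P/A₂ = 36030/1800 = 20.02 MPa, tensile.

σ ≈ 20 MPa (tensile)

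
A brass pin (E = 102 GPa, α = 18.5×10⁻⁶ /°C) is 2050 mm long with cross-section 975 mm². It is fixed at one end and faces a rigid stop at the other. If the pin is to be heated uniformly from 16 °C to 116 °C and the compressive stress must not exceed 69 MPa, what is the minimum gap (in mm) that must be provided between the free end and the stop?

g ≈ 2.41 mm

Free expansion if unrestrained: δ_free = αΔT L = 18.5×10⁻⁶ × 100 × 2050 = 3.792 mm.
A stress of 69 MPa corresponds to the wall pushing the pin back by σL/E = 69×2050/(102×10³) = 1.387 mm.
So the gap has to take up the difference, g_min = δ_free − σL/E = 3.792 − 1.387 = 2.406 mm.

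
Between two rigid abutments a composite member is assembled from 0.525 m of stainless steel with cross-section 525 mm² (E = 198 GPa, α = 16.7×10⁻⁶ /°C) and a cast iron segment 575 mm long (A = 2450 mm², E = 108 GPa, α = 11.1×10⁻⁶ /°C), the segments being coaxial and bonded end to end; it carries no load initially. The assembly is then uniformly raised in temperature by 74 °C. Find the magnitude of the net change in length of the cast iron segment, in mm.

If the supports were absent, the total length change would be Σ αᵢΔT Lᵢ = 16.7×10⁻⁶×74×525 + 11.1×10⁻⁶×74×575 = 1.121 mm.
Since the ends are fixed, an axial force P builds up, equal in every segment, with P · Σ Lᵢ/(AᵢEᵢ) = δ_free.
Σ Lᵢ/(AᵢEᵢ) = 525/(525×198×10³) + 575/(2450×108×10³) = 7.224×10⁻⁶ mm/N.
P = 1.121 / 7.224×10⁻⁶ = 155200 N = 155.2 kN, compressive.
For the cast iron segment, free thermal change = 11.1×10⁻⁶×74×575 = 0.4723 mm and elastic change from P = 155200×575/(2450×108×10³) = 0.3373 mm; these oppose, so the net change is 0.135 mm (segment lengthens).

|ΔL| ≈ 0.135 mm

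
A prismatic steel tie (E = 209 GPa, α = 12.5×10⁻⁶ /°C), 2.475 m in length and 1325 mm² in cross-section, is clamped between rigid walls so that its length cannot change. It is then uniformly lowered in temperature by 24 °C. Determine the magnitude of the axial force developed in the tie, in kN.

The ends cannot move, so σ = EαΔT = 209×10³ × 12.5×10⁻⁶ × 24 = 62.7 MPa.
Axial force P = σA = 62.7 × 1325 = 83080 N = 83.08 kN, tensile.

P ≈ 83.1 kN (tensile)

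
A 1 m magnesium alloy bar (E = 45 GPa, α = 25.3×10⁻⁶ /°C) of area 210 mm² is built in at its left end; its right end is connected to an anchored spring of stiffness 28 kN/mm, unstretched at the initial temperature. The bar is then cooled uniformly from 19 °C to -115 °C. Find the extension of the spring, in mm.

If the spring were absent the bar would shorten by αΔT L = 25.3×10⁻⁶ × 134 × 1000 = 3.39 mm.
Let P be the tensile force in the spring. The bar extends elastically by PL/(AE) and the spring stretches by P/k; together these equal δ_free.
So P = δ_free / [L/(AE) + 1/k] = 3.39 / [ 1000/(210×45×10³) + 1/(28×10³) ].
P = 3.39 / 0.0001415 = 23950 N.
Spring extension = P/k = 23950/(28×10³) = 0.8555 mm.

δ ≈ 0.855 mm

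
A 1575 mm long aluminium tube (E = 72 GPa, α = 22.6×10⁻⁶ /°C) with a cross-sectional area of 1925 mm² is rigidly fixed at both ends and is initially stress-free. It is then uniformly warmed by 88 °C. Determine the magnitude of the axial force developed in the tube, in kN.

P ≈ 276 kN (compressive)

The ends cannot move, so σ = EαΔT = 72×10³ × 22.6×10⁻⁶ × 88 = 143.2 MPa.
P = AEαΔT = 1925 × 72×10³ × 22.6×10⁻⁶ × 88 = 275.6 kN (compressive).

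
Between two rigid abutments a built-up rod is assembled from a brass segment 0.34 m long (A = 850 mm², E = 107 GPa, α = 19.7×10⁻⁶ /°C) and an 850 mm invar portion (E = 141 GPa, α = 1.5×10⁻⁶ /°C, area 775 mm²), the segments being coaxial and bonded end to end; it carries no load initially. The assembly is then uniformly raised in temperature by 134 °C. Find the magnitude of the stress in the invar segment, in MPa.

σ ≈ 120 MPa (compressive)

With the walls removed the bar would change length by δ_free = Σ αᵢΔT Lᵢ = 19.7×10⁻⁶×134×340 + 1.5×10⁻⁶×134×850 = 1.068 mm.
The walls prevent any net length change, so an axial force P (same in every segment) develops. Compatibility: P · Σ Lᵢ/(AᵢEᵢ) = δ_free.
Σ Lᵢ/(AᵢEᵢ) = 340/(850×107×10³) + 850/(775×141×10³) = 1.152×10⁻⁵ mm/N.
Hence P = δ_free / Σ(L/AE) = 1.068/1.152×10⁻⁵ = 92.77 kN (compressive).
σ_{invar} = P / A = 92770 / 775 = 119.7 MPa.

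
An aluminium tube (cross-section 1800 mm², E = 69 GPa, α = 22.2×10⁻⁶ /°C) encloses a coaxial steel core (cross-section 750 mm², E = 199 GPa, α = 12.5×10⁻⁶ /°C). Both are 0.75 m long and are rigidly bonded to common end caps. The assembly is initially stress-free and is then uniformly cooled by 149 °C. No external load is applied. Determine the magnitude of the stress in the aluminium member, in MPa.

σ ≈ 54.4 MPa (tensile)

Equilibrium of a rigid end plate with no external load gives equal and opposite internal forces ±P in the two members. Since α_{aluminium} > α_{steel}, cooling drives the aluminium into tension and the steel into compression.
Compatibility of the two members (thermal + elastic change equal): (α₁ − α₂)ΔT = P·[1/(A₁E₁) + 1/(A₂E₂)].
|α₁ − α₂|·ΔT = 9.7×10⁻⁶ × 149 = 0.001445.
1/(A₁E₁) + 1/(A₂E₂) = 1/(1800×69×10³) + 1/(750×199×10³) = 1.475×10⁻⁸ N⁻¹.
P = 0.001445 / 1.475×10⁻⁸ = 97980 N = 97.98 kN.
σ_{aluminium} = P/A₁ = 97980/1800 = 54.43 MPa, tensile.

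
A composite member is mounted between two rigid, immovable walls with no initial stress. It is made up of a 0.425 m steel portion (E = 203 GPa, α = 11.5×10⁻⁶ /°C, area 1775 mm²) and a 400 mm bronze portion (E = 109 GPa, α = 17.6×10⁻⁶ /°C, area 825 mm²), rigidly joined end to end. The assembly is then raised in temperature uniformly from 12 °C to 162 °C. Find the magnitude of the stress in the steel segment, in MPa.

σ ≈ 179 MPa (compressive)

With the walls removed the bar would change length by δ_free = Σ αᵢΔT Lᵢ = 11.5×10⁻⁶×150×425 + 17.6×10⁻⁶×150×400 = 1.789 mm.
The walls prevent any net length change, so an axial force P (same in every segment) develops. Compatibility: P · Σ Lᵢ/(AᵢEᵢ) = δ_free.
Σ Lᵢ/(AᵢEᵢ) = 425/(1775×203×10³) + 400/(825×109×10³) = 5.628×10⁻⁶ mm/N.
So P = 1.789 / 5.628×10⁻⁶ = 317.9 kN, compressive.
σ_{steel} = P / A = 317900 / 1775 = 179.1 MPa.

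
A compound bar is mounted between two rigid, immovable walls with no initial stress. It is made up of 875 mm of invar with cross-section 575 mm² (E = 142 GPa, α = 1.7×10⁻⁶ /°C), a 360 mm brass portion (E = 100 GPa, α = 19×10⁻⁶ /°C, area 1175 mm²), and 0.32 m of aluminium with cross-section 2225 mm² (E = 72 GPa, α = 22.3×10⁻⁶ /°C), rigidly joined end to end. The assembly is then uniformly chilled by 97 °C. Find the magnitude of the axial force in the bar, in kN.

P ≈ 95.1 kN (tensile)

With the walls removed the bar would change length by δ_free = Σ αᵢΔT Lᵢ = 1.7×10⁻⁶×97×875 + 19×10⁻⁶×97×360 + 22.3×10⁻⁶×97×320 = 1.5 mm.
The rigid supports impose zero overall length change; the single axial force P common to all segments must satisfy P Σ Lᵢ/(AᵢEᵢ) = δ_free.
The series flexibility is Σ Lᵢ/(AᵢEᵢ) = 875/(575×142×10³) + 360/(1175×100×10³) + 320/(2225×72×10³) = 1.578×10⁻⁵ mm/N.
So P = 1.5 / 1.578×10⁻⁵ = 95.07 kN, tensile.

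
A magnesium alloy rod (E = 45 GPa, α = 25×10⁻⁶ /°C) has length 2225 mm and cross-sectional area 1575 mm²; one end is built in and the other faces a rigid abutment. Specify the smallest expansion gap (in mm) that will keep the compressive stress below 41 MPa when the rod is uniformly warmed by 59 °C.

With no wall the rod would lengthen by αΔT L = 25×10⁻⁶ × 59 × 2225 = 3.282 mm.
A stress of 41 MPa corresponds to the wall pushing the rod back by σL/E = 41×2225/(45×10³) = 2.027 mm.
So the gap has to take up the difference, g_min = δ_free − σL/E = 3.282 − 2.027 = 1.255 mm.

g ≈ 1.25 mm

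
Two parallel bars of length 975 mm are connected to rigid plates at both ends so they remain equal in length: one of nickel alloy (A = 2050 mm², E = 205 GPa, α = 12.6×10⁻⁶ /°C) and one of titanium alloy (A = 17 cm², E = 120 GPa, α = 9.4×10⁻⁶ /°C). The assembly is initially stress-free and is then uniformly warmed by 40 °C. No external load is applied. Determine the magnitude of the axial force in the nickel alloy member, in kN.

P ≈ 17.6 kN (compressive in the nickel alloy)

Both members must finish at the same length. With the larger α, the nickel alloy tends to over-expand; the plates restrain it, putting the nickel alloy in compression and the titanium alloy in tension. With no external load the two internal forces are equal and opposite, magnitude P.
Setting the final lengths equal and cancelling L: (α₁ − α₂)ΔT = P/(A₁E₁) + P/(A₂E₂).
|α₁ − α₂|·ΔT = 3.2×10⁻⁶ × 40 = 0.000128.
1/(A₁E₁) + 1/(A₂E₂) = 1/(2050×205×10³) + 1/(1700×120×10³) = 7.281×10⁻⁹ N⁻¹.
So P = 0.000128 / 7.281×10⁻⁹ = 17.58 kN.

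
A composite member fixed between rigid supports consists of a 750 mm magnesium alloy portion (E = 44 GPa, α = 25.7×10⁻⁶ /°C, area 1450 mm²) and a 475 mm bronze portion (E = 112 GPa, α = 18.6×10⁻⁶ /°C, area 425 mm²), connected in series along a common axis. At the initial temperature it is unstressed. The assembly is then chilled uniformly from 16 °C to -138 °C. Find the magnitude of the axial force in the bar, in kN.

With the walls removed the bar would change length by δ_free = Σ αᵢΔT Lᵢ = 25.7×10⁻⁶×154×750 + 18.6×10⁻⁶×154×475 = 4.329 mm.
Since the ends are fixed, an axial force P builds up, equal in every segment, with P · Σ Lᵢ/(AᵢEᵢ) = δ_free.
Σ Lᵢ/(AᵢEᵢ) = 750/(1450×44×10³) + 475/(425×112×10³) = 2.173×10⁻⁵ mm/N.
So P = 4.329 / 2.173×10⁻⁵ = 199.2 kN, tensile.

P ≈ 199 kN (tensile)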